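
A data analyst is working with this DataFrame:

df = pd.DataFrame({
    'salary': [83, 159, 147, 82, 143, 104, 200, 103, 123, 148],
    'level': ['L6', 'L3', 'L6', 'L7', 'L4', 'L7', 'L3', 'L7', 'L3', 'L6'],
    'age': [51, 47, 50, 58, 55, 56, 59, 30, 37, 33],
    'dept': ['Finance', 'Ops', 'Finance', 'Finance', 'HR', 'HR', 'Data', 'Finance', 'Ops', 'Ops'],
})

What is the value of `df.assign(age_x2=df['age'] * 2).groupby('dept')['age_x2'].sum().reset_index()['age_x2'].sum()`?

add column age_x2 = df['age'] * 2:
   salary level  age     dept  age_x2
0      83    L6   51  Finance     102
1     159    L3   47      Ops      94
2     147    L6   50  Finance     100
3      82    L7   58  Finance     116
4     143    L4   55       HR     110
5     104    L7   56       HR     112
6     200    L3   59     Data     118
7     103    L7   30  Finance      60
8     123    L3   37      Ops      74
9     148    L6   33      Ops      66
group by dept, sum of age_x2:
dept
Data       118
Finance    378
HR         222
Ops        234
Name: age_x2, dtype: int64
reset_index():
      dept  age_x2
0     Data     118
1  Finance     378
2       HR     222
3      Ops     234

952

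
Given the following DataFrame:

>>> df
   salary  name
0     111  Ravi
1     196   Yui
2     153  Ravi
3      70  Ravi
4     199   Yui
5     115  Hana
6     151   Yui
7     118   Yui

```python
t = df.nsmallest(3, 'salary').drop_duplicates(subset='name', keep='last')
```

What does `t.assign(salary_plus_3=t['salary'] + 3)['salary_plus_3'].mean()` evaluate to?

116.0

take 3 rows with smallest salary:
   salary  name
3      70  Ravi
0     111  Ravi
5     115  Hana
drop duplicate name (keep=last):
   salary  name
0     111  Ravi
5     115  Hana
add column salary_plus_3 = t['salary'] + 3:
   salary  name  salary_plus_3
0     111  Ravi            114
5     115  Hana            118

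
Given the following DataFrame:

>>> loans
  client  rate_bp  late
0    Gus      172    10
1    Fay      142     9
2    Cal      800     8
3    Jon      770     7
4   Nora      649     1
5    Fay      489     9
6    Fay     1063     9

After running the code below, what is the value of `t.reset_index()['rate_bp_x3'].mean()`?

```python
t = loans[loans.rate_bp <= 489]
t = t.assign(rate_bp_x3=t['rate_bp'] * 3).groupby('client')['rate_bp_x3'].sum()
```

1204.5

filter rows where rate_bp <= 489:
  client  rate_bp  late
0    Gus      172    10
1    Fay      142     9
5    Fay      489     9
add column rate_bp_x3 = t['rate_bp'] * 3:
  client  rate_bp  late  rate_bp_x3
0    Gus      172    10         516
1    Fay      142     9         426
5    Fay      489     9        1467
group by client, sum of rate_bp_x3:
client
Fay    1893
Gus     516
Name: rate_bp_x3, dtype: int64
reset_index():
  client  rate_bp_x3
0    Fay        1893
1    Gus         516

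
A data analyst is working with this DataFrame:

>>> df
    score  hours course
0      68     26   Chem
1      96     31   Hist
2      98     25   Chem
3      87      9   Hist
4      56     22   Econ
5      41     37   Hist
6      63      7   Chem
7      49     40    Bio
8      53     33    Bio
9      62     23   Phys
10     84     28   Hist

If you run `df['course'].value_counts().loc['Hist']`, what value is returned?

4

value_counts of course:
course
Hist    4
Chem    3
Bio     2
Econ    1
Phys    1
Name: count, dtype: int64
value at index 'Hist' → 4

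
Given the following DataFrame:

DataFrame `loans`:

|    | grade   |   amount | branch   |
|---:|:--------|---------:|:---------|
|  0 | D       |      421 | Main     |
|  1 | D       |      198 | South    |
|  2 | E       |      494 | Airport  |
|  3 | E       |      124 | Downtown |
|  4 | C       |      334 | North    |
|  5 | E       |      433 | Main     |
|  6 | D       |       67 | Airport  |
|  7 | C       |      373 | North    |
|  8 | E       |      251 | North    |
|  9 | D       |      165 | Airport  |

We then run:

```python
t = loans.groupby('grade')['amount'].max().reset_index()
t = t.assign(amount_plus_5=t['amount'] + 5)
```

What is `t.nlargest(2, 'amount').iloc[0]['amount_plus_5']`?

group by grade, max of amount:
grade
C    373
D    421
E    494
Name: amount, dtype: int64
reset_index():
  grade  amount
0     C     373
1     D     421
2     E     494
add column amount_plus_5 = t['amount'] + 5:
  grade  amount  amount_plus_5
0     C     373            378
1     D     421            426
2     E     494            499
take 2 rows with largest amount:
  grade  amount  amount_plus_5
2     E     494            499
1     D     421            426
The value at position 0, column 'amount_plus_5' is 499.

499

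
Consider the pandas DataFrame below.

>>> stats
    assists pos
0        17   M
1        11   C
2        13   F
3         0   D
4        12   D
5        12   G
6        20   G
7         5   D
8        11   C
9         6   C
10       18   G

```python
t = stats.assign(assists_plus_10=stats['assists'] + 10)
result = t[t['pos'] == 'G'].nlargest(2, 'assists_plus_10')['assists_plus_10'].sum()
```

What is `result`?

58

add column assists_plus_10 = stats['assists'] + 10:
    assists pos  assists_plus_10
0        17   M               27
1        11   C               21
2        13   F               23
3         0   D               10
4        12   D               22
5        12   G               22
6        20   G               30
7         5   D               15
8        11   C               21
9         6   C               16
10       18   G               28
filter rows where pos == 'G':
    assists pos  assists_plus_10
5        12   G               22
6        20   G               30
10       18   G               28
take 2 rows with largest assists_plus_10:
    assists pos  assists_plus_10
6        20   G               30
10       18   G               28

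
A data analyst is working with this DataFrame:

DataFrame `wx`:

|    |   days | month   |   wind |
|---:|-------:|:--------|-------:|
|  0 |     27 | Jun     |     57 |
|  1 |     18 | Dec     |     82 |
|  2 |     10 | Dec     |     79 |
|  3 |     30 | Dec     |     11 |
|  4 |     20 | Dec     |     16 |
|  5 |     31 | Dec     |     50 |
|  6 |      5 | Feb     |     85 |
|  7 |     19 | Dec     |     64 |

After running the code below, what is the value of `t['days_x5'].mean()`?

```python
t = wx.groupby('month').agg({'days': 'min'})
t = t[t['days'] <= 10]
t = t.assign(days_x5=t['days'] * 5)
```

group by month, min of days:
       days
month      
Dec      10
Feb       5
Jun      27
filter rows where days <= 10:
       days
month      
Dec      10
Feb       5
add column days_x5 = t['days'] * 5:
       days  days_x5
month               
Dec      10       50
Feb       5       25

37.5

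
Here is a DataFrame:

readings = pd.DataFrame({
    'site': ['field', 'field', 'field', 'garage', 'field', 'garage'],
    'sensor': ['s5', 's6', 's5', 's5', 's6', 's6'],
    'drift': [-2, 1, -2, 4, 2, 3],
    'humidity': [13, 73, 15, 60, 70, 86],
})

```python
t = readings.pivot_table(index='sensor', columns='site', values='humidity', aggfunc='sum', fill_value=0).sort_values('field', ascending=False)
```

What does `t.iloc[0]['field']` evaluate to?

143

pivot: rows=sensor, cols=site, sum(humidity):
site    field  garage
sensor               
s5         28      60
s6        143      86
sort by field descending:
site    field  garage
sensor               
s6        143      86
s5         28      60
Then the value at position 0, column 'field': 143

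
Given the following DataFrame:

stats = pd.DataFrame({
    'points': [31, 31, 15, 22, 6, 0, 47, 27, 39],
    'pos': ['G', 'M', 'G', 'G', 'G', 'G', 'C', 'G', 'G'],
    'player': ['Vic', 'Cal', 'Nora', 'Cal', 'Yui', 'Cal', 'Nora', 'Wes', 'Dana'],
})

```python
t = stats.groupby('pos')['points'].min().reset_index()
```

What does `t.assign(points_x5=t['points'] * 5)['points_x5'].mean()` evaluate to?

130.0

group by pos, min of points:
pos
C    47
G     0
M    31
Name: points, dtype: int64
reset_index():
  pos  points
0   C      47
1   G       0
2   M      31
add column points_x5 = t['points'] * 5:
  pos  points  points_x5
0   C      47        235
1   G       0          0
2   M      31        155
Taking the mean of column 'points_x5' gives 130.0.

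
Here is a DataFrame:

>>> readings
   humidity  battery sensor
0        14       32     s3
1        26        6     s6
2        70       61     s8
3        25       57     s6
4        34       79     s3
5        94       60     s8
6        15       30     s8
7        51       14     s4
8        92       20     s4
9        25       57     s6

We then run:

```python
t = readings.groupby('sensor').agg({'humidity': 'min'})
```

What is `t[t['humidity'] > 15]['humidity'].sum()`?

group by sensor, min of humidity:
        humidity
sensor          
s3            14
s4            51
s6            25
s8            15
filter rows where humidity > 15:
        humidity
sensor          
s4            51
s6            25
Hence 76.

76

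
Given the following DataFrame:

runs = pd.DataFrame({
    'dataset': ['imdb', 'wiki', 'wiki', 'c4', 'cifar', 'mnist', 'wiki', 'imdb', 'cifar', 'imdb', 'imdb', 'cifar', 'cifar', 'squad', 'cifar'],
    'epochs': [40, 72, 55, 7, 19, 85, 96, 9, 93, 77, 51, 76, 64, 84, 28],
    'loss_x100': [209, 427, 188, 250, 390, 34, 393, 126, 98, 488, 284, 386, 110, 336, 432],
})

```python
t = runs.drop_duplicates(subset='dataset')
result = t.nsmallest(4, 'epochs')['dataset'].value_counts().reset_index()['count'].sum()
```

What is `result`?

drop duplicate dataset (keep=first):
   dataset  epochs  loss_x100
0     imdb      40        209
1     wiki      72        427
3       c4       7        250
4    cifar      19        390
5    mnist      85         34
13   squad      84        336
take 4 rows with smallest epochs:
  dataset  epochs  loss_x100
3      c4       7        250
4   cifar      19        390
0    imdb      40        209
1    wiki      72        427
value_counts of dataset:
dataset
c4       1
cifar    1
imdb     1
wiki     1
Name: count, dtype: int64
reset_index():
  dataset  count
0      c4      1
1   cifar      1
2    imdb      1
3    wiki      1
Hence 4.

4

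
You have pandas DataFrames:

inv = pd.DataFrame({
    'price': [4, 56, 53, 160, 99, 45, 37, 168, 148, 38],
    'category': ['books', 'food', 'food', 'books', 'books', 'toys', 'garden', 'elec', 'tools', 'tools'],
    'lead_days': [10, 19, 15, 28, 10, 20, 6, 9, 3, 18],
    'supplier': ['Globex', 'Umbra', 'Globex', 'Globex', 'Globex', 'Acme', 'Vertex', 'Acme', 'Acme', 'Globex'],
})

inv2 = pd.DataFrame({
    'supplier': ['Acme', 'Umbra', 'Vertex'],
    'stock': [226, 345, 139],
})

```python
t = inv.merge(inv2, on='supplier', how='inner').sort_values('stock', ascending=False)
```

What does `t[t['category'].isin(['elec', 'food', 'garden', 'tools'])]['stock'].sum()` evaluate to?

936

merge on 'supplier' (how='inner') → 5 rows:
   price category  lead_days supplier  stock
0     56     food         19    Umbra    345
1     45     toys         20     Acme    226
2     37   garden          6   Vertex    139
3    168     elec          9     Acme    226
4    148    tools          3     Acme    226
sort by stock descending:
   price category  lead_days supplier  stock
0     56     food         19    Umbra    345
1     45     toys         20     Acme    226
3    168     elec          9     Acme    226
4    148    tools          3     Acme    226
2     37   garden          6   Vertex    139
filter rows where category in ['elec', 'food', 'garden', 'tools']:
   price category  lead_days supplier  stock
0     56     food         19    Umbra    345
3    168     elec          9     Acme    226
4    148    tools          3     Acme    226
2     37   garden          6   Vertex    139
Reading off the sum of column 'stock', we get 936.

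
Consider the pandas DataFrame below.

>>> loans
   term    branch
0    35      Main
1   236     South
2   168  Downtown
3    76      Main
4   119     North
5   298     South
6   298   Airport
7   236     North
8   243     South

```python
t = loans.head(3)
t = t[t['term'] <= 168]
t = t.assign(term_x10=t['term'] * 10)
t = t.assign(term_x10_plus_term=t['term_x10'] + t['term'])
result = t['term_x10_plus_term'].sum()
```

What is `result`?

take first 3 rows:
   term    branch
0    35      Main
1   236     South
2   168  Downtown
filter rows where term <= 168:
   term    branch
0    35      Main
2   168  Downtown
add column term_x10 = t['term'] * 10:
   term    branch  term_x10
0    35      Main       350
2   168  Downtown      1680
add column term_x10_plus_term = t['term_x10'] + t['term']:
   term    branch  term_x10  term_x10_plus_term
0    35      Main       350                 385
2   168  Downtown      1680                1848

2233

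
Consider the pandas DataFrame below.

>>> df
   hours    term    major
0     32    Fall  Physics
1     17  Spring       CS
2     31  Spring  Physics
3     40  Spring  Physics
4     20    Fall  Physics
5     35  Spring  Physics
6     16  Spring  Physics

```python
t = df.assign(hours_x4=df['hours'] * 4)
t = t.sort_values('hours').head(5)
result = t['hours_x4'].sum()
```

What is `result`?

464

add column hours_x4 = df['hours'] * 4:
   hours    term    major  hours_x4
0     32    Fall  Physics       128
1     17  Spring       CS        68
2     31  Spring  Physics       124
3     40  Spring  Physics       160
4     20    Fall  Physics        80
5     35  Spring  Physics       140
6     16  Spring  Physics        64
sort by hours:
   hours    term    major  hours_x4
6     16  Spring  Physics        64
1     17  Spring       CS        68
4     20    Fall  Physics        80
2     31  Spring  Physics       124
0     32    Fall  Physics       128
5     35  Spring  Physics       140
3     40  Spring  Physics       160
take first 5 rows:
   hours    term    major  hours_x4
6     16  Spring  Physics        64
1     17  Spring       CS        68
4     20    Fall  Physics        80
2     31  Spring  Physics       124
0     32    Fall  Physics       128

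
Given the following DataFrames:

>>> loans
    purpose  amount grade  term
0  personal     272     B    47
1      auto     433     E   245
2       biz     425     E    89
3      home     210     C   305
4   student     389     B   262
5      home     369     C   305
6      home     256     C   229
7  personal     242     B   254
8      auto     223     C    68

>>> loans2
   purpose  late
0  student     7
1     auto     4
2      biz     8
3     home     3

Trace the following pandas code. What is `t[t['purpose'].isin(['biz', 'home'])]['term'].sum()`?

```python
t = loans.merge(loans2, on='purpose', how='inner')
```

928

merge on 'purpose' (how='inner') → 7 rows:
   purpose  amount grade  term  late
0     auto     433     E   245     4
1      biz     425     E    89     8
2     home     210     C   305     3
3  student     389     B   262     7
4     home     369     C   305     3
5     home     256     C   229     3
6     auto     223     C    68     4
filter rows where purpose in ['biz', 'home']:
  purpose  amount grade  term  late
1     biz     425     E    89     8
2    home     210     C   305     3
4    home     369     C   305     3
5    home     256     C   229     3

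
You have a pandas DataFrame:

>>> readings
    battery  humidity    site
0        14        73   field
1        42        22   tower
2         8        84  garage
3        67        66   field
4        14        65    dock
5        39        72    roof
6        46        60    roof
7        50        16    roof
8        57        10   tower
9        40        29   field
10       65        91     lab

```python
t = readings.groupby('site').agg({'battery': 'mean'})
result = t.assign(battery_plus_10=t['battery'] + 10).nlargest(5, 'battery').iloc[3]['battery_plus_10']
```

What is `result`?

50.3333333333

group by site, mean of battery:
          battery
site             
dock    14.000000
field   40.333333
garage   8.000000
lab     65.000000
roof    45.000000
tower   49.500000
add column battery_plus_10 = t['battery'] + 10:
          battery  battery_plus_10
site                              
dock    14.000000        24.000000
field   40.333333        50.333333
garage   8.000000        18.000000
lab     65.000000        75.000000
roof    45.000000        55.000000
tower   49.500000        59.500000
take 5 rows with largest battery:
         battery  battery_plus_10
site                             
lab    65.000000        75.000000
tower  49.500000        59.500000
roof   45.000000        55.000000
field  40.333333        50.333333
dock   14.000000        24.000000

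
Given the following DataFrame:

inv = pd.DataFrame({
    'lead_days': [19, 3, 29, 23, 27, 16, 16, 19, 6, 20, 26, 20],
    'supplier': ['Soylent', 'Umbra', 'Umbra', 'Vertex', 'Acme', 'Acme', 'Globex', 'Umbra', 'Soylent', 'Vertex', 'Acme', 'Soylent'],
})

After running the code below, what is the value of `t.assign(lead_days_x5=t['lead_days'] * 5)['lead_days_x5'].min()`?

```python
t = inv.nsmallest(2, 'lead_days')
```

take 2 rows with smallest lead_days:
   lead_days supplier
1          3    Umbra
8          6  Soylent
add column lead_days_x5 = t['lead_days'] * 5:
   lead_days supplier  lead_days_x5
1          3    Umbra            15
8          6  Soylent            30
Reading off the min of column 'lead_days_x5', we get 15.

15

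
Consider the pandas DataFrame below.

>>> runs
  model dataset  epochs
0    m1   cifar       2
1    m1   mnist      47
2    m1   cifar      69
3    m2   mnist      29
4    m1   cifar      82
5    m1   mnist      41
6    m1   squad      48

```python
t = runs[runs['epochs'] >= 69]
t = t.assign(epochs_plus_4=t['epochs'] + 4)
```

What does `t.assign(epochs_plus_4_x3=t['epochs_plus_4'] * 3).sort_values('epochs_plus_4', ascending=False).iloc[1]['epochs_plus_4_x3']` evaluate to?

filter rows where epochs >= 69:
  model dataset  epochs
2    m1   cifar      69
4    m1   cifar      82
add column epochs_plus_4 = t['epochs'] + 4:
  model dataset  epochs  epochs_plus_4
2    m1   cifar      69             73
4    m1   cifar      82             86
add column epochs_plus_4_x3 = t['epochs_plus_4'] * 3:
  model dataset  epochs  epochs_plus_4  epochs_plus_4_x3
2    m1   cifar      69             73               219
4    m1   cifar      82             86               258
sort by epochs_plus_4 descending:
  model dataset  epochs  epochs_plus_4  epochs_plus_4_x3
4    m1   cifar      82             86               258
2    m1   cifar      69             73               219

219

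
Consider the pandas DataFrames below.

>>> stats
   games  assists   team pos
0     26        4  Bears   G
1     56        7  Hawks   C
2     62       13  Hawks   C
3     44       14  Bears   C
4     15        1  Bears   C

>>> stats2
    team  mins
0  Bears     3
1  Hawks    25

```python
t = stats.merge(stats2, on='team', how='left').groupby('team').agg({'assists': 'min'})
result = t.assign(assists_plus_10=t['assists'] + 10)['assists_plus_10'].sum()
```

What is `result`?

28

merge on 'team' (how='left') → 5 rows:
   games  assists   team pos  mins
0     26        4  Bears   G     3
1     56        7  Hawks   C    25
2     62       13  Hawks   C    25
3     44       14  Bears   C     3
4     15        1  Bears   C     3
group by team, min of assists:
       assists
team          
Bears        1
Hawks        7
add column assists_plus_10 = t['assists'] + 10:
       assists  assists_plus_10
team                           
Bears        1               11
Hawks        7               17
The sum of column 'assists_plus_10' is 28.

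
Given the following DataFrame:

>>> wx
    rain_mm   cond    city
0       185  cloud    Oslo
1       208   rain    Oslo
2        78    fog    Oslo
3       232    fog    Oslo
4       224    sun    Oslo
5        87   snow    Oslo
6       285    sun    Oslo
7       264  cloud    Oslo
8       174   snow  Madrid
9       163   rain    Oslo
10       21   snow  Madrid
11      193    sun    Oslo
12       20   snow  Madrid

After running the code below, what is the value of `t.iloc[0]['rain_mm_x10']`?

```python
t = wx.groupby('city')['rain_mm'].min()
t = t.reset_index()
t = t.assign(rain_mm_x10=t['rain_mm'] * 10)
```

group by city, min of rain_mm:
city
Madrid    20
Oslo      78
Name: rain_mm, dtype: int64
reset_index():
     city  rain_mm
0  Madrid       20
1    Oslo       78
add column rain_mm_x10 = t['rain_mm'] * 10:
     city  rain_mm  rain_mm_x10
0  Madrid       20          200
1    Oslo       78          780

200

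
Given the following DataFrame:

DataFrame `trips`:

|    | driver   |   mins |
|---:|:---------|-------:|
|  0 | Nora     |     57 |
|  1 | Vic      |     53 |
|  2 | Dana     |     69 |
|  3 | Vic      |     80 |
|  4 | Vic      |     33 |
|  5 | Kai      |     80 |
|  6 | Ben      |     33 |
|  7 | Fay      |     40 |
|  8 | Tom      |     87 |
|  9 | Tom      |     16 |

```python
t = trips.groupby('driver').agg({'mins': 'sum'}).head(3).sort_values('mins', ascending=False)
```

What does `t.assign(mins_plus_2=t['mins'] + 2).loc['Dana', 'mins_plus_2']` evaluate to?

group by driver, sum of mins:
        mins
driver      
Ben       33
Dana      69
Fay       40
Kai       80
Nora      57
Tom      103
Vic      166
take first 3 rows:
        mins
driver      
Ben       33
Dana      69
Fay       40
sort by mins descending:
        mins
driver      
Dana      69
Fay       40
Ben       33
add column mins_plus_2 = t['mins'] + 2:
        mins  mins_plus_2
driver                   
Dana      69           71
Fay       40           42
Ben       33           35
Taking the value at row 'Dana', column 'mins_plus_2' gives 71.

71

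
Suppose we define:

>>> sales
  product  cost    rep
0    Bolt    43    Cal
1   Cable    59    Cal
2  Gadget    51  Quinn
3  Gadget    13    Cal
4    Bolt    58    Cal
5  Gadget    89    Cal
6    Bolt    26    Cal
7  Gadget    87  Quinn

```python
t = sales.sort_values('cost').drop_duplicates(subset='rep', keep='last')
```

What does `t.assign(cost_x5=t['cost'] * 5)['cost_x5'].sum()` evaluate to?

sort by cost:
  product  cost    rep
3  Gadget    13    Cal
6    Bolt    26    Cal
0    Bolt    43    Cal
2  Gadget    51  Quinn
4    Bolt    58    Cal
1   Cable    59    Cal
7  Gadget    87  Quinn
5  Gadget    89    Cal
drop duplicate rep (keep=last):
  product  cost    rep
7  Gadget    87  Quinn
5  Gadget    89    Cal
add column cost_x5 = t['cost'] * 5:
  product  cost    rep  cost_x5
7  Gadget    87  Quinn      435
5  Gadget    89    Cal      445
sum of column 'cost_x5' → 880

880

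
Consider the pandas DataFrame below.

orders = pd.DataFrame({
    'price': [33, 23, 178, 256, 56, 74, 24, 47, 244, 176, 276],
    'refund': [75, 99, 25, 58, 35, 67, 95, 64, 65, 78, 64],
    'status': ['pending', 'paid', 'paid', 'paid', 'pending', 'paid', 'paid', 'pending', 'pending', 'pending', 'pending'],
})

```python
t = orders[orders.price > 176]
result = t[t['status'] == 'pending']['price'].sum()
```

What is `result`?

520

filter rows where price > 176:
    price  refund   status
2     178      25     paid
3     256      58     paid
8     244      65  pending
10    276      64  pending
filter rows where status == 'pending':
    price  refund   status
8     244      65  pending
10    276      64  pending
Taking the sum of column 'price' gives 520.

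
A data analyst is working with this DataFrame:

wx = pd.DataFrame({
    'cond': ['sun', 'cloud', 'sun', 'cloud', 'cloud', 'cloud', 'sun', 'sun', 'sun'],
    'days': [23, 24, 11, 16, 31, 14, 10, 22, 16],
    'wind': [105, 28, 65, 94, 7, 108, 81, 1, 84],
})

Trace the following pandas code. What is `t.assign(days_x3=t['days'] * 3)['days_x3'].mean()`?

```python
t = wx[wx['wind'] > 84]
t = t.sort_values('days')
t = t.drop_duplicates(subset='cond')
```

filter rows where wind > 84:
    cond  days  wind
0    sun    23   105
3  cloud    16    94
5  cloud    14   108
sort by days:
    cond  days  wind
5  cloud    14   108
3  cloud    16    94
0    sun    23   105
drop duplicate cond (keep=first):
    cond  days  wind
5  cloud    14   108
0    sun    23   105
add column days_x3 = t['days'] * 3:
    cond  days  wind  days_x3
5  cloud    14   108       42
0    sun    23   105       69
The mean of column 'days_x3' is 55.5.

55.5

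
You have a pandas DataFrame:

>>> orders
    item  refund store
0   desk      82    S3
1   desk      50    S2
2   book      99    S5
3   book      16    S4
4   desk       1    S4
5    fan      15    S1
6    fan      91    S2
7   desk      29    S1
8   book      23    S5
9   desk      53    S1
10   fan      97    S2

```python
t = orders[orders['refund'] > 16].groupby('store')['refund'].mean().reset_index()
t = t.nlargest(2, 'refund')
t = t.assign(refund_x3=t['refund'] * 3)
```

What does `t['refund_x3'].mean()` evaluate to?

242.0

filter rows where refund > 16:
    item  refund store
0   desk      82    S3
1   desk      50    S2
2   book      99    S5
6    fan      91    S2
7   desk      29    S1
8   book      23    S5
9   desk      53    S1
10   fan      97    S2
group by store, mean of refund:
store
S1    41.000000
S2    79.333333
S3    82.000000
S5    61.000000
Name: refund, dtype: float64
reset_index():
  store     refund
0    S1  41.000000
1    S2  79.333333
2    S3  82.000000
3    S5  61.000000
take 2 rows with largest refund:
  store     refund
2    S3  82.000000
1    S2  79.333333
add column refund_x3 = t['refund'] * 3:
  store     refund  refund_x3
2    S3  82.000000      246.0
1    S2  79.333333      238.0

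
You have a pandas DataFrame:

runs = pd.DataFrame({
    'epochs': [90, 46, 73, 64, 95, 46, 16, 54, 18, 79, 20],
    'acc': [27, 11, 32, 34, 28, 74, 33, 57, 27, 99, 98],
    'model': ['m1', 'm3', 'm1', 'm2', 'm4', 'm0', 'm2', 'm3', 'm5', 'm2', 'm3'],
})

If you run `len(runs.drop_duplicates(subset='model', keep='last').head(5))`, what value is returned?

drop duplicate model (keep=last):
    epochs  acc model
2       73   32    m1
4       95   28    m4
5       46   74    m0
8       18   27    m5
9       79   99    m2
10      20   98    m3
take first 5 rows:
   epochs  acc model
2      73   32    m1
4      95   28    m4
5      46   74    m0
8      18   27    m5
9      79   99    m2
number of rows → 5

5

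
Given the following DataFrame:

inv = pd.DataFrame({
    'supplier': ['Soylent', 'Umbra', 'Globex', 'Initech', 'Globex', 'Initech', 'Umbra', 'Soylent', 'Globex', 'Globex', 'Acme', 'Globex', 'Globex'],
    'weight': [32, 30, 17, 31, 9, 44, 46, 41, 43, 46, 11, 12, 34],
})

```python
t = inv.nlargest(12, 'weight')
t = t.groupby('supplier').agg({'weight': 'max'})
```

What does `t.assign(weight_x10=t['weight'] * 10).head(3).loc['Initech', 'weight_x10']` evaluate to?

440

take 12 rows with largest weight:
   supplier  weight
6     Umbra      46
9    Globex      46
5   Initech      44
8    Globex      43
7   Soylent      41
12   Globex      34
0   Soylent      32
3   Initech      31
1     Umbra      30
2    Globex      17
11   Globex      12
10     Acme      11
group by supplier, max of weight:
          weight
supplier        
Acme          11
Globex        46
Initech       44
Soylent       41
Umbra         46
add column weight_x10 = t['weight'] * 10:
          weight  weight_x10
supplier                    
Acme          11         110
Globex        46         460
Initech       44         440
Soylent       41         410
Umbra         46         460
take first 3 rows:
          weight  weight_x10
supplier                    
Acme          11         110
Globex        46         460
Initech       44         440
Reading off the value at row 'Initech', column 'weight_x10', we get 440.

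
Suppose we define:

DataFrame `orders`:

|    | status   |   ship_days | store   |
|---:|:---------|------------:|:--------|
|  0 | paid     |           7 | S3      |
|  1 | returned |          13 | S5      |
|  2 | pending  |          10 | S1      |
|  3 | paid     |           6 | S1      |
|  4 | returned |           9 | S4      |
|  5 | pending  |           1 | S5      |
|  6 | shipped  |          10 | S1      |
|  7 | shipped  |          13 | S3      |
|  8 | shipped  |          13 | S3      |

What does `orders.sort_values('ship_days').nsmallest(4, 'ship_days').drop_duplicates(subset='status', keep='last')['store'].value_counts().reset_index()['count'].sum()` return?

3

sort by ship_days:
     status  ship_days store
5   pending          1    S5
3      paid          6    S1
0      paid          7    S3
4  returned          9    S4
2   pending         10    S1
6   shipped         10    S1
1  returned         13    S5
7   shipped         13    S3
8   shipped         13    S3
take 4 rows with smallest ship_days:
     status  ship_days store
5   pending          1    S5
3      paid          6    S1
0      paid          7    S3
4  returned          9    S4
drop duplicate status (keep=last):
     status  ship_days store
5   pending          1    S5
0      paid          7    S3
4  returned          9    S4
value_counts of store:
store
S5    1
S3    1
S4    1
Name: count, dtype: int64
reset_index():
  store  count
0    S5      1
1    S3      1
2    S4      1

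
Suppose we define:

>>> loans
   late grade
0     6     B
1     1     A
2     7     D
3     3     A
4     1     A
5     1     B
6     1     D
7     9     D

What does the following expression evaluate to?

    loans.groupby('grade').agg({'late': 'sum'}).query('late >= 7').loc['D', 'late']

17

group by grade, sum of late:
       late
grade      
A         5
B         7
D        17
filter rows where late >= 7:
       late
grade      
B         7
D        17
Reading off the value at row 'D', column 'late', we get 17.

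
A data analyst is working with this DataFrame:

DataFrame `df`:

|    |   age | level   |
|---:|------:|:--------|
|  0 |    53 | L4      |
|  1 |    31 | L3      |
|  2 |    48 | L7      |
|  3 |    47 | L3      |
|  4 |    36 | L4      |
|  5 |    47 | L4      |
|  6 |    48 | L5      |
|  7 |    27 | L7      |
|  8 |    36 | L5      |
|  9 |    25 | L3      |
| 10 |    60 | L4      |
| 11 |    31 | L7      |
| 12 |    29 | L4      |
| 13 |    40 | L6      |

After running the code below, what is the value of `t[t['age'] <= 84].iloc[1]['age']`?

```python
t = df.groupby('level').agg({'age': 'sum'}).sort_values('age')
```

group by level, sum of age:
       age
level     
L3     103
L4     225
L5      84
L6      40
L7     106
sort by age:
       age
level     
L6      40
L5      84
L3     103
L7     106
L4     225
filter rows where age <= 84:
       age
level     
L6      40
L5      84
So iloc[1]['age'] = 84.

84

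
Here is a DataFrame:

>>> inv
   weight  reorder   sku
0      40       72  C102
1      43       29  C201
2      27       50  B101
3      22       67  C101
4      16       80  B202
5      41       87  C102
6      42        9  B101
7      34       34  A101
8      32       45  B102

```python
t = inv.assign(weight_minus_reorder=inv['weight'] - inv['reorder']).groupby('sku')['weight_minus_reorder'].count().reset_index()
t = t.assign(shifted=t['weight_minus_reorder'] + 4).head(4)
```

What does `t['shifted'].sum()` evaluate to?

add column weight_minus_reorder = inv['weight'] - inv['reorder']:
   weight  reorder   sku  weight_minus_reorder
0      40       72  C102                   -32
1      43       29  C201                    14
2      27       50  B101                   -23
3      22       67  C101                   -45
4      16       80  B202                   -64
5      41       87  C102                   -46
6      42        9  B101                    33
7      34       34  A101                     0
8      32       45  B102                   -13
group by sku, count of weight_minus_reorder:
sku
A101    1
B101    2
B102    1
B202    1
C101    1
C102    2
C201    1
Name: weight_minus_reorder, dtype: int64
reset_index():
    sku  weight_minus_reorder
0  A101                     1
1  B101                     2
2  B102                     1
3  B202                     1
4  C101                     1
5  C102                     2
6  C201                     1
add column shifted = t['weight_minus_reorder'] + 4:
    sku  weight_minus_reorder  shifted
0  A101                     1        5
1  B101                     2        6
2  B102                     1        5
3  B202                     1        5
4  C101                     1        5
5  C102                     2        6
6  C201                     1        5
take first 4 rows:
    sku  weight_minus_reorder  shifted
0  A101                     1        5
1  B101                     2        6
2  B102                     1        5
3  B202                     1        5
Then the sum of column 'shifted': 21

21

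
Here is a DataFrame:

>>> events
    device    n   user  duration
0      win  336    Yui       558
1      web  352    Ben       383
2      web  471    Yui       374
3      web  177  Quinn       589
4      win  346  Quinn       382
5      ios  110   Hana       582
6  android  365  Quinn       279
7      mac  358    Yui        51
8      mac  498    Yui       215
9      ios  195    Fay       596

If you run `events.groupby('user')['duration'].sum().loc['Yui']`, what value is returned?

group by user, sum of duration:
user
Ben       383
Fay       596
Hana      582
Quinn    1250
Yui      1198
Name: duration, dtype: int64
Then the value at index 'Yui': 1198

1198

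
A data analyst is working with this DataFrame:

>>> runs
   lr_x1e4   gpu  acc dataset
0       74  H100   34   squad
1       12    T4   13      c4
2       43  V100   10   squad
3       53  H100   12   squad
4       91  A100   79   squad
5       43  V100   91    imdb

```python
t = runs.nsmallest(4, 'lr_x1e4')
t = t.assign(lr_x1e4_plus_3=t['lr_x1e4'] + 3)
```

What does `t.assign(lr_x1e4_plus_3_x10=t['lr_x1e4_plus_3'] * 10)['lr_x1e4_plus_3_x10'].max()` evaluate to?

take 4 rows with smallest lr_x1e4:
   lr_x1e4   gpu  acc dataset
1       12    T4   13      c4
2       43  V100   10   squad
5       43  V100   91    imdb
3       53  H100   12   squad
add column lr_x1e4_plus_3 = t['lr_x1e4'] + 3:
   lr_x1e4   gpu  acc dataset  lr_x1e4_plus_3
1       12    T4   13      c4              15
2       43  V100   10   squad              46
5       43  V100   91    imdb              46
3       53  H100   12   squad              56
add column lr_x1e4_plus_3_x10 = t['lr_x1e4_plus_3'] * 10:
   lr_x1e4   gpu  acc dataset  lr_x1e4_plus_3  lr_x1e4_plus_3_x10
1       12    T4   13      c4              15                 150
2       43  V100   10   squad              46                 460
5       43  V100   91    imdb              46                 460
3       53  H100   12   squad              56                 560

560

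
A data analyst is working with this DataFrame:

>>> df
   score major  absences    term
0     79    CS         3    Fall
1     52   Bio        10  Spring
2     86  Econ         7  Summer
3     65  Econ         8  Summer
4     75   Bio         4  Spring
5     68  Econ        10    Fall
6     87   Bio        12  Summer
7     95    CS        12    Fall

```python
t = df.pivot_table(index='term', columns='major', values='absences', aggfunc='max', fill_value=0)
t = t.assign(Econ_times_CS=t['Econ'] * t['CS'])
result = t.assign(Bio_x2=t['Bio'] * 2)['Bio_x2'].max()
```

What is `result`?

pivot: rows=term, cols=major, max(absences):
major   Bio  CS  Econ
term                 
Fall      0  12    10
Spring   10   0     0
Summer   12   0     8
add column Econ_times_CS = t['Econ'] * t['CS']:
major   Bio  CS  Econ  Econ_times_CS
term                                
Fall      0  12    10            120
Spring   10   0     0              0
Summer   12   0     8              0
add column Bio_x2 = t['Bio'] * 2:
major   Bio  CS  Econ  Econ_times_CS  Bio_x2
term                                        
Fall      0  12    10            120       0
Spring   10   0     0              0      20
Summer   12   0     8              0      24
Taking the max of column 'Bio_x2' gives 24.

24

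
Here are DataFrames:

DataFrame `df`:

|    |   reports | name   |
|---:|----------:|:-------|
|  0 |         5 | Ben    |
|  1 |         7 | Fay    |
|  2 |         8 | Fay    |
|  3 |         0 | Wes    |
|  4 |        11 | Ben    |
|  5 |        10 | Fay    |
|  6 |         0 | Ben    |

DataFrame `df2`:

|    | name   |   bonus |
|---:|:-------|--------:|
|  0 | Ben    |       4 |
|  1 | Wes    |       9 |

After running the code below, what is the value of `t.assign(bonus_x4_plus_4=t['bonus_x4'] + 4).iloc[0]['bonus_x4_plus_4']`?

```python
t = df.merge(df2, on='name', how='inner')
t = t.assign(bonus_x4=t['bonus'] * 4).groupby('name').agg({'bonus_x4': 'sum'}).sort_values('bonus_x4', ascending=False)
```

merge on 'name' (how='inner') → 4 rows:
   reports name  bonus
0        5  Ben      4
1        0  Wes      9
2       11  Ben      4
3        0  Ben      4
add column bonus_x4 = t['bonus'] * 4:
   reports name  bonus  bonus_x4
0        5  Ben      4        16
1        0  Wes      9        36
2       11  Ben      4        16
3        0  Ben      4        16
group by name, sum of bonus_x4:
      bonus_x4
name          
Ben         48
Wes         36
sort by bonus_x4 descending:
      bonus_x4
name          
Ben         48
Wes         36
add column bonus_x4_plus_4 = t['bonus_x4'] + 4:
      bonus_x4  bonus_x4_plus_4
name                           
Ben         48               52
Wes         36               40
Finally, value at position 0, column 'bonus_x4_plus_4' = 52.

52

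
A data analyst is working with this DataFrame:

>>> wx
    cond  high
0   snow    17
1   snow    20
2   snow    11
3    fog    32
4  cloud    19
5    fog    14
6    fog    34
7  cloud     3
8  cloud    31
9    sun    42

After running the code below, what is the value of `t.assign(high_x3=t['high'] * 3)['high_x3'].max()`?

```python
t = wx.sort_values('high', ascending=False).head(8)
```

126

sort by high descending:
    cond  high
9    sun    42
6    fog    34
3    fog    32
8  cloud    31
1   snow    20
4  cloud    19
0   snow    17
5    fog    14
2   snow    11
7  cloud     3
take first 8 rows:
    cond  high
9    sun    42
6    fog    34
3    fog    32
8  cloud    31
1   snow    20
4  cloud    19
0   snow    17
5    fog    14
add column high_x3 = t['high'] * 3:
    cond  high  high_x3
9    sun    42      126
6    fog    34      102
3    fog    32       96
8  cloud    31       93
1   snow    20       60
4  cloud    19       57
0   snow    17       51
5    fog    14       42
Reading off the max of column 'high_x3', we get 126.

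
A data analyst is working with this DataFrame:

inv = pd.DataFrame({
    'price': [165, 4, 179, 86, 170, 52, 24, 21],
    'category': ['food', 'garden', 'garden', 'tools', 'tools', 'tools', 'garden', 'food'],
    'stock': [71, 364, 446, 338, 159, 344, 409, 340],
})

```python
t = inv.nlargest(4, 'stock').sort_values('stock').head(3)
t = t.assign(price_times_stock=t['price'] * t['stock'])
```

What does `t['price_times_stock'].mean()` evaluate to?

9720.0

take 4 rows with largest stock:
   price category  stock
2    179   garden    446
6     24   garden    409
1      4   garden    364
5     52    tools    344
sort by stock:
   price category  stock
5     52    tools    344
1      4   garden    364
6     24   garden    409
2    179   garden    446
take first 3 rows:
   price category  stock
5     52    tools    344
1      4   garden    364
6     24   garden    409
add column price_times_stock = t['price'] * t['stock']:
   price category  stock  price_times_stock
5     52    tools    344              17888
1      4   garden    364               1456
6     24   garden    409               9816
Finally, mean of column 'price_times_stock' = 9720.0.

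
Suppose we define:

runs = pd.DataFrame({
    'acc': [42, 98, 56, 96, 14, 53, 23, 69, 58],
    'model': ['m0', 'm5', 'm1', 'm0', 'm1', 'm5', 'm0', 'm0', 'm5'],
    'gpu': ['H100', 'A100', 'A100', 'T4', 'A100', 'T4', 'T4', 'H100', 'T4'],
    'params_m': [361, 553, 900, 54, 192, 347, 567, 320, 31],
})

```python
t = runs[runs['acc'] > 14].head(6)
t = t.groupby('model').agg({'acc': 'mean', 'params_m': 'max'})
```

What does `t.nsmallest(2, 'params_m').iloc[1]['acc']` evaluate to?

filter rows where acc > 14:
   acc model   gpu  params_m
0   42    m0  H100       361
1   98    m5  A100       553
2   56    m1  A100       900
3   96    m0    T4        54
5   53    m5    T4       347
6   23    m0    T4       567
7   69    m0  H100       320
8   58    m5    T4        31
take first 6 rows:
   acc model   gpu  params_m
0   42    m0  H100       361
1   98    m5  A100       553
2   56    m1  A100       900
3   96    m0    T4        54
5   53    m5    T4       347
6   23    m0    T4       567
group by model: mean(acc), max(params_m):
             acc  params_m
model                     
m0     53.666667       567
m1     56.000000       900
m5     75.500000       553
take 2 rows with smallest params_m:
             acc  params_m
model                     
m5     75.500000       553
m0     53.666667       567

53.6666666667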